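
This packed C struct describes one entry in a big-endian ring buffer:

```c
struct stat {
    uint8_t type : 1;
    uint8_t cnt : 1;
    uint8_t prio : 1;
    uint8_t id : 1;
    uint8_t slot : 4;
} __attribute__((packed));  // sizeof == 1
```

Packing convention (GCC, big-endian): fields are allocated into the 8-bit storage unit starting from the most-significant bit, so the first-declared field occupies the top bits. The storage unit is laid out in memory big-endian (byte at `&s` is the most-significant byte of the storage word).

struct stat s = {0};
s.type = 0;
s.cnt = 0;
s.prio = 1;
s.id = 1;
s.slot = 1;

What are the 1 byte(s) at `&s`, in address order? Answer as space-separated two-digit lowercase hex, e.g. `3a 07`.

31

[7+:1] type=0 & 0x1 = 0x0; word=0x00
[6+:1] cnt=0 & 0x1 = 0x0; word=0x00
[5+:1] prio=1 & 0x1 = 0x1; word=0x20
[4+:1] id=1 & 0x1 = 0x1; word=0x30
[0+:4] slot=1 & 0xf = 0x1; word=0x31
word = 0x31 → big-endian bytes:
  [0]=0x31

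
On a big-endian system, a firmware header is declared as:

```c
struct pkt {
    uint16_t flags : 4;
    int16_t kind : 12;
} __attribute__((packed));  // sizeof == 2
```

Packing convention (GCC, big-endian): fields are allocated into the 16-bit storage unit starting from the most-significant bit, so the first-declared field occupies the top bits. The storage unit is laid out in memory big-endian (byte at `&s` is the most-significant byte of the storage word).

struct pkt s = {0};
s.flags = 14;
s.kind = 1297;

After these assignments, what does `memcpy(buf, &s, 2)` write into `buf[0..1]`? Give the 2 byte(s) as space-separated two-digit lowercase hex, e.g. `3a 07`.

e5 11

flags (4b) val=14 bits=0xe at bit 12: 0xe000
kind (12b) val=1297 bits=0x511 at bit 0: 0xe511
word = 0xe511 → big-endian bytes:
  [0]=0xe5  [1]=0x11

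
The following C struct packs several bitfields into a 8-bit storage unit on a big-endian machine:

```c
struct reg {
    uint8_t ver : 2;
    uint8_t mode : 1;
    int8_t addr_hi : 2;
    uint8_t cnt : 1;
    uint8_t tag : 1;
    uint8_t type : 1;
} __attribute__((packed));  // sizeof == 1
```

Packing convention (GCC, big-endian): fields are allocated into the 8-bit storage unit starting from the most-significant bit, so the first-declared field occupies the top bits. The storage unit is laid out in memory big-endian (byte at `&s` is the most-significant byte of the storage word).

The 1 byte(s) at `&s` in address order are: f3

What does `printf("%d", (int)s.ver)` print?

3

[0]=0xf3 (big-endian) → word 0xf3
ver:2 @ bit 6 → (0xf3>>6)&0x3 = 0x3  ←
mode:1 @ bit 5 → (0xf3>>5)&0x1 = 0x1
addr_hi:2 @ bit 3 → (0xf3>>3)&0x3 = 0x2
cnt:1 @ bit 2 → (0xf3>>2)&0x1 = 0x0
tag:1 @ bit 1 → (0xf3>>1)&0x1 = 0x1
type:1 @ bit 0 → (0xf3>>0)&0x1 = 0x1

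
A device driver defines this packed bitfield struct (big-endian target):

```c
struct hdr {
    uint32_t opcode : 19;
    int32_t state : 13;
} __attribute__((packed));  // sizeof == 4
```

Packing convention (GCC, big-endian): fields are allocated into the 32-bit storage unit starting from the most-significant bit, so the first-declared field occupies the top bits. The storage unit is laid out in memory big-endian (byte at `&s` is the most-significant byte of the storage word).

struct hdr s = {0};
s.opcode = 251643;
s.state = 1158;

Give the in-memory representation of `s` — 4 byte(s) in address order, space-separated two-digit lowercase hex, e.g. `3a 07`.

7a df 64 86

[13+:19] opcode=251643 & 0x7ffff = 0x3d6fb; word=0x7adf6000
[0+:13] state=1158 & 0x1fff = 0x486; word=0x7adf6486
word = 0x7adf6486 → big-endian bytes:
  [0]=0x7a  [1]=0xdf  [2]=0x64  [3]=0x86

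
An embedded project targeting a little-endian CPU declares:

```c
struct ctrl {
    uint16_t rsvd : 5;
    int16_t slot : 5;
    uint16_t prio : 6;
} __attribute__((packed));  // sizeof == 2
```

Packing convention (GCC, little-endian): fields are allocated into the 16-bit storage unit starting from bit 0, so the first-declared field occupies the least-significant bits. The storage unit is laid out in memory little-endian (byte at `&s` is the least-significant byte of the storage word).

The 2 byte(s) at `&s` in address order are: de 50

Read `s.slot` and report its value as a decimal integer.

6

[0]=0xde [1]=0x50 (little-endian) → word 0x50de
rsvd:5 @ bit 0 → (0x50de>>0)&0x1f = 0x1e
slot:5 @ bit 5 → (0x50de>>5)&0x1f = 0x6  ←
prio:6 @ bit 10 → (0x50de>>10)&0x3f = 0x14
slot signed 5b, MSB=0: value = 6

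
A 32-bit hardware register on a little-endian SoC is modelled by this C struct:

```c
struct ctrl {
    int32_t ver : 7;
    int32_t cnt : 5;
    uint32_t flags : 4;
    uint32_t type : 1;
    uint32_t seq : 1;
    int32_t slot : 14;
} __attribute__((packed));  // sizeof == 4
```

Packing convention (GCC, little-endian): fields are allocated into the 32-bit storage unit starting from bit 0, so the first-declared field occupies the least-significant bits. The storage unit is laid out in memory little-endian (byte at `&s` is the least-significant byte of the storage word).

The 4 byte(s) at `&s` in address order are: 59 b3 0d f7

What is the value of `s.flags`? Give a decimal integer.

11

[0]=0x59 [1]=0xb3 [2]=0x0d [3]=0xf7 (little-endian) → word 0xf70db359
ver [0+:7] = (word>>0) & 0x7f = 89
cnt [7+:5] = (word>>7) & 0x1f = 6
flags [12+:4] = (word>>12) & 0xf = 11  ←
type [16+:1] = (word>>16) & 0x1 = 1
seq [17+:1] = (word>>17) & 0x1 = 0
slot [18+:14] = (word>>18) & 0x3fff = 15811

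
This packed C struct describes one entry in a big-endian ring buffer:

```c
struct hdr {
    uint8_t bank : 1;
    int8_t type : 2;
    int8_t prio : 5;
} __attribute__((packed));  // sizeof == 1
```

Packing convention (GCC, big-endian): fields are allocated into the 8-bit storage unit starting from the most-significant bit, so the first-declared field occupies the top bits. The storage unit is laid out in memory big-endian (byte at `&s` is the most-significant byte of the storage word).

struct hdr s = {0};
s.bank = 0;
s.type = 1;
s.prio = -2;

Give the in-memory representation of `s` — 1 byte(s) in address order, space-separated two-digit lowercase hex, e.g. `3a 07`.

bank (1b) val=0 bits=0x0 at bit 7: 0x00
type (2b) val=1 bits=0x1 at bit 5: 0x20
prio (5b) val=-2 bits=0x1e at bit 0: 0x3e
word = 0x3e → big-endian bytes:
  [0]=0x3e

3e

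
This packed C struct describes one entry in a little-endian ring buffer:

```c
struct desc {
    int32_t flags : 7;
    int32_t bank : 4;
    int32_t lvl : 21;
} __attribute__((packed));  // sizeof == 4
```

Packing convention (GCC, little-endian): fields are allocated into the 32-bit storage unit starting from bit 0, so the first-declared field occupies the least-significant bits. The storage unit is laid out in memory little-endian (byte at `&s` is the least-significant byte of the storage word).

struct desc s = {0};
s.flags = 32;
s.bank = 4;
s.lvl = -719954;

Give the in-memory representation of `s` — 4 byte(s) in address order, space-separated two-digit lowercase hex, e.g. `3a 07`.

20 72 1d a8

[0+:7] flags=32 & 0x7f = 0x20; word=0x00000020
[7+:4] bank=4 & 0xf = 0x4; word=0x00000220
[11+:21] lvl=-719954 & 0x1fffff = 0x1503ae; word=0xa81d7220
word = 0xa81d7220 → little-endian bytes:
  [0]=0x20  [1]=0x72  [2]=0x1d  [3]=0xa8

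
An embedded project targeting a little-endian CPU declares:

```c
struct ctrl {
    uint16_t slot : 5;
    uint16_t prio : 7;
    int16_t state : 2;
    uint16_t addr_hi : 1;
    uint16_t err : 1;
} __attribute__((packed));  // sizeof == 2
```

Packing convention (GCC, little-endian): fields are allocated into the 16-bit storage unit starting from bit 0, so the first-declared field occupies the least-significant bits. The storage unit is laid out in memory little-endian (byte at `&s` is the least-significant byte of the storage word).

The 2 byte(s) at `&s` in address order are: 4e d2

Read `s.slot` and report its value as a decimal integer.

14

[0]=0x4e [1]=0xd2 (little-endian) → word 0xd24e
slot:5 @ bit 0 → (0xd24e>>0)&0x1f = 0xe  ←
prio:7 @ bit 5 → (0xd24e>>5)&0x7f = 0x12
state:2 @ bit 12 → (0xd24e>>12)&0x3 = 0x1
addr_hi:1 @ bit 14 → (0xd24e>>14)&0x1 = 0x1
err:1 @ bit 15 → (0xd24e>>15)&0x1 = 0x1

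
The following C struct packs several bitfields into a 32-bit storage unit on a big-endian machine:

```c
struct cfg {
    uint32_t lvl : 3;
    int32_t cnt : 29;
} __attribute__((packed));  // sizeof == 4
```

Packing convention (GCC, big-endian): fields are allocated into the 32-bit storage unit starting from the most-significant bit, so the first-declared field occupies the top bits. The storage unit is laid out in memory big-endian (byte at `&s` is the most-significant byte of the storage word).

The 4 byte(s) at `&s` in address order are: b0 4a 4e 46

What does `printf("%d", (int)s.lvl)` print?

[0]=0xb0 [1]=0x4a [2]=0x4e [3]=0x46 (big-endian) → word 0xb04a4e46
lvl:3 @ bit 29 → (0xb04a4e46>>29)&0x7 = 0x5  ←
cnt:29 @ bit 0 → (0xb04a4e46>>0)&0x1fffffff = 0x104a4e46

5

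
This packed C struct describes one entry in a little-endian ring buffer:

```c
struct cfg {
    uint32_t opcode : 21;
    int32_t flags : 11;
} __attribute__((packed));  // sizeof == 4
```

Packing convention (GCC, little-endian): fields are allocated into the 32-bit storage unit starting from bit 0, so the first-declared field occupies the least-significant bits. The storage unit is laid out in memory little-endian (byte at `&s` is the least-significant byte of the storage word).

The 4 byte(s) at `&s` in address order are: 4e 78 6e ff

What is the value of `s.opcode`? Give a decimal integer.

[0]=0x4e [1]=0x78 [2]=0x6e [3]=0xff (little-endian) → word 0xff6e784e
opcode [0+:21] = (word>>0) & 0x1fffff = 948302  ←
flags [21+:11] = (word>>21) & 0x7ff = 2043

948302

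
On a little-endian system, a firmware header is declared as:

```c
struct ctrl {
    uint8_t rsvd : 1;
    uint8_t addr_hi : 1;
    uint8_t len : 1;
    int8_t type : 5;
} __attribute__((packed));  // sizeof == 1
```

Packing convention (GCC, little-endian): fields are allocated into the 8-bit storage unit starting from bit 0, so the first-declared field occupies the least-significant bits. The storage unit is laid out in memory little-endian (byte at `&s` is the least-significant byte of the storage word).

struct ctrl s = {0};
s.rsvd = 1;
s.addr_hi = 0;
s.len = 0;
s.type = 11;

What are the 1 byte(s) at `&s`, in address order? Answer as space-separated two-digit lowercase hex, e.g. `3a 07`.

59

rsvd (1b) val=1 bits=0x1 at bit 0: 0x01
addr_hi (1b) val=0 bits=0x0 at bit 1: 0x01
len (1b) val=0 bits=0x0 at bit 2: 0x01
type (5b) val=11 bits=0xb at bit 3: 0x59
word = 0x59 → little-endian bytes:
  [0]=0x59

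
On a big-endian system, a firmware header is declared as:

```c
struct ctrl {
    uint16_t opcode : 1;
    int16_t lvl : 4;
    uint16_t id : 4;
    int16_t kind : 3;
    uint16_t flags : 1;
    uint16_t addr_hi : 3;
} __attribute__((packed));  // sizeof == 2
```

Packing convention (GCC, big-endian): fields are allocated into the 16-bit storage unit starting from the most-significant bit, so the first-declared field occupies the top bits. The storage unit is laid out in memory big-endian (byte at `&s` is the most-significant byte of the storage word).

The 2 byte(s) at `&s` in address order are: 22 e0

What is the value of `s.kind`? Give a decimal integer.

[0]=0x22 [1]=0xe0 (big-endian) → word 0x22e0
opcode [15+:1] = (word>>15) & 0x1 = 0
lvl [11+:4] = (word>>11) & 0xf = 4
id [7+:4] = (word>>7) & 0xf = 5
kind [4+:3] = (word>>4) & 0x7 = 6  ←
flags [3+:1] = (word>>3) & 0x1 = 0
addr_hi [0+:3] = (word>>0) & 0x7 = 0
kind signed 3b, MSB=1: 6 - 8 = -2

-2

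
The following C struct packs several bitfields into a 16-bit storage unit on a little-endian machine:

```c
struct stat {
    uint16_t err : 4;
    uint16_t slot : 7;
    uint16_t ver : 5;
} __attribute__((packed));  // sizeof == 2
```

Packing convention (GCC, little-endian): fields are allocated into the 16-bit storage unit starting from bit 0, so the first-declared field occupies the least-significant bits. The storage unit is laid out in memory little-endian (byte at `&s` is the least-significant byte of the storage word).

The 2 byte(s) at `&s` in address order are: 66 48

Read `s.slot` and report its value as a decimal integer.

[0]=0x66 [1]=0x48 (little-endian) → word 0x4866
err:4 @ bit 0 → (0x4866>>0)&0xf = 0x6
slot:7 @ bit 4 → (0x4866>>4)&0x7f = 0x6  ←
ver:5 @ bit 11 → (0x4866>>11)&0x1f = 0x9

6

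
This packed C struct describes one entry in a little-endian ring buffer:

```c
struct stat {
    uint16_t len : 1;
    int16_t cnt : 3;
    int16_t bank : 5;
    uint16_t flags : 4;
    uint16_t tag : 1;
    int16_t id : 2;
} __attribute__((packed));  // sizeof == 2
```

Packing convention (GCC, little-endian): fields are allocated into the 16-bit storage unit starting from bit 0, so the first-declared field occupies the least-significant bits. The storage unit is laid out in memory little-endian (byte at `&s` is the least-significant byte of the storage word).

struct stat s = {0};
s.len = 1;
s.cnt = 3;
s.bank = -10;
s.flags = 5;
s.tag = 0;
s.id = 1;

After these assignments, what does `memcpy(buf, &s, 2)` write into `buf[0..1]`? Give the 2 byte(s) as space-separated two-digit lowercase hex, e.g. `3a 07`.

[0+:1] len=1 & 0x1 = 0x1; word=0x0001
[1+:3] cnt=3 & 0x7 = 0x3; word=0x0007
[4+:5] bank=-10 & 0x1f = 0x16; word=0x0167
[9+:4] flags=5 & 0xf = 0x5; word=0x0b67
[13+:1] tag=0 & 0x1 = 0x0; word=0x0b67
[14+:2] id=1 & 0x3 = 0x1; word=0x4b67
word = 0x4b67 → little-endian bytes:
  [0]=0x67  [1]=0x4b

67 4b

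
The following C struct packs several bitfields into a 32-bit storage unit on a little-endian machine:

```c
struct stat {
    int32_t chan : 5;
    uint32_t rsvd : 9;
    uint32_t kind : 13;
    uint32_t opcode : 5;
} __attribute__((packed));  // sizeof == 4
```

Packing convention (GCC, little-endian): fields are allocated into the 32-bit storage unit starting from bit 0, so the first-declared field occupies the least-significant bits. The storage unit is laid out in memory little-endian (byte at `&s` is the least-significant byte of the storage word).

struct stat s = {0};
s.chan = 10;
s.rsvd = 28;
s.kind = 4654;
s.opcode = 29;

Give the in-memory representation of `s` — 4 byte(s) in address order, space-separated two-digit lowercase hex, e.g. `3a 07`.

8a 83 8b ec

chan:5 = 10 → 0xa << 0 → word 0x0000000a
rsvd:9 = 28 → 0x1c << 5 → word 0x0000038a
kind:13 = 4654 → 0x122e << 14 → word 0x048b838a
opcode:5 = 29 → 0x1d << 27 → word 0xec8b838a
word = 0xec8b838a → little-endian bytes:
  [0]=0x8a  [1]=0x83  [2]=0x8b  [3]=0xec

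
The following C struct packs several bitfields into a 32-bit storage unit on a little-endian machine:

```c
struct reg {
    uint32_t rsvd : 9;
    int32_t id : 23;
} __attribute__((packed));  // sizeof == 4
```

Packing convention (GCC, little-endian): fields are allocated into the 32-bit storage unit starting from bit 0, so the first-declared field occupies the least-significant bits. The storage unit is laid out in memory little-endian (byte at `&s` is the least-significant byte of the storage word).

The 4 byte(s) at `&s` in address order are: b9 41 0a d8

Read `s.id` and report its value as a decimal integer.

-1309408

[0]=0xb9 [1]=0x41 [2]=0x0a [3]=0xd8 (little-endian) → word 0xd80a41b9
rsvd:9 @ bit 0 → (0xd80a41b9>>0)&0x1ff = 0x1b9
id:23 @ bit 9 → (0xd80a41b9>>9)&0x7fffff = 0x6c0520  ←
id signed 23b, MSB=1: 7079200 - 8388608 = -1309408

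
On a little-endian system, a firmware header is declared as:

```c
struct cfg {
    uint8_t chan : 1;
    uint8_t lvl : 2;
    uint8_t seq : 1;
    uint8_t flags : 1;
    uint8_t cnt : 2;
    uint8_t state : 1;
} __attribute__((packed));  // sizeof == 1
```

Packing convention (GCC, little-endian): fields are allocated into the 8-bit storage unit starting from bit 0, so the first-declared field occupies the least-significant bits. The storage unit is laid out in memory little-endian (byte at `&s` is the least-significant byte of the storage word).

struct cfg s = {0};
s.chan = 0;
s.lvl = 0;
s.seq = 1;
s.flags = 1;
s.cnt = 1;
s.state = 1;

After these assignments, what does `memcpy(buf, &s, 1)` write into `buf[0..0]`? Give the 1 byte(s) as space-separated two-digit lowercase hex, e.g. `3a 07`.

[0+:1] chan=0 & 0x1 = 0x0; word=0x00
[1+:2] lvl=0 & 0x3 = 0x0; word=0x00
[3+:1] seq=1 & 0x1 = 0x1; word=0x08
[4+:1] flags=1 & 0x1 = 0x1; word=0x18
[5+:2] cnt=1 & 0x3 = 0x1; word=0x38
[7+:1] state=1 & 0x1 = 0x1; word=0xb8
word = 0xb8 → little-endian bytes:
  [0]=0xb8

b8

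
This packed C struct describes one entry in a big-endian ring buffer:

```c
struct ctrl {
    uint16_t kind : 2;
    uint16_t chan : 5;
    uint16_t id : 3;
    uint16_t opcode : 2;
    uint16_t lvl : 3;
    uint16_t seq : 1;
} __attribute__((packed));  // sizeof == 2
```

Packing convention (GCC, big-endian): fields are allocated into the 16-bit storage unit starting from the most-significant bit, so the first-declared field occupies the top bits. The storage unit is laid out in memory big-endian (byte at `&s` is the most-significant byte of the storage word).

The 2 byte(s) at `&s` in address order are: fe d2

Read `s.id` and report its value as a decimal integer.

3

[0]=0xfe [1]=0xd2 (big-endian) → word 0xfed2
kind [14+:2] = (word>>14) & 0x3 = 3
chan [9+:5] = (word>>9) & 0x1f = 31
id [6+:3] = (word>>6) & 0x7 = 3  ←
opcode [4+:2] = (word>>4) & 0x3 = 1
lvl [1+:3] = (word>>1) & 0x7 = 1
seq [0+:1] = (word>>0) & 0x1 = 0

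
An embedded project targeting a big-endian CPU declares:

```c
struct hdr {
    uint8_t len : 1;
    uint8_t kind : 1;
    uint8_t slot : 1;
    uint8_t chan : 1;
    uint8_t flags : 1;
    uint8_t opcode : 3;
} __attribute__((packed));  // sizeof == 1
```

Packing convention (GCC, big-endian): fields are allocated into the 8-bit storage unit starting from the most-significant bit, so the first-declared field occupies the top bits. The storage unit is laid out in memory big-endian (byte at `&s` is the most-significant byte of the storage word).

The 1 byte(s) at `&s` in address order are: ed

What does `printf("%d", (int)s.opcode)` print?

[0]=0xed (big-endian) → word 0xed
len [7+:1] = (word>>7) & 0x1 = 1
kind [6+:1] = (word>>6) & 0x1 = 1
slot [5+:1] = (word>>5) & 0x1 = 1
chan [4+:1] = (word>>4) & 0x1 = 0
flags [3+:1] = (word>>3) & 0x1 = 1
opcode [0+:3] = (word>>0) & 0x7 = 5  ←

5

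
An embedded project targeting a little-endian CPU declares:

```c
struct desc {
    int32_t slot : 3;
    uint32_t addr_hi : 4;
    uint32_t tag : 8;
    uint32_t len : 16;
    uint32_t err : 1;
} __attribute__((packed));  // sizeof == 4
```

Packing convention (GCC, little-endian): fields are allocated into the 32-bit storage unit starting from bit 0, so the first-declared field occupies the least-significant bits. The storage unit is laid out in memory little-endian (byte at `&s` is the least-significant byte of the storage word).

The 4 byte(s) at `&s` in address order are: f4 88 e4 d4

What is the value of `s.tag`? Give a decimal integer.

17

[0]=0xf4 [1]=0x88 [2]=0xe4 [3]=0xd4 (little-endian) → word 0xd4e488f4
slot [0+:3] = (word>>0) & 0x7 = 4
addr_hi [3+:4] = (word>>3) & 0xf = 14
tag [7+:8] = (word>>7) & 0xff = 17  ←
len [15+:16] = (word>>15) & 0xffff = 43465
err [31+:1] = (word>>31) & 0x1 = 1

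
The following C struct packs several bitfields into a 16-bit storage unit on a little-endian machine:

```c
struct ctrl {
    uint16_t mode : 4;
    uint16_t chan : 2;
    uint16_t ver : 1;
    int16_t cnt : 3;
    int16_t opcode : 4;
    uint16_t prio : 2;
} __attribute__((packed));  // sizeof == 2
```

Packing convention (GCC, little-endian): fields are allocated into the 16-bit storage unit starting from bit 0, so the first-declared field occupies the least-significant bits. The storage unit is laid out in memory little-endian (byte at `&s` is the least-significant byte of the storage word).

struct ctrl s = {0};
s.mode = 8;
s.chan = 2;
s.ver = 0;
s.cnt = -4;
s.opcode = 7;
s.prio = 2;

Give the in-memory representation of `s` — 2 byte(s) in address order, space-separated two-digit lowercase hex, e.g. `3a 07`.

mode (4b) val=8 bits=0x8 at bit 0: 0x0008
chan (2b) val=2 bits=0x2 at bit 4: 0x0028
ver (1b) val=0 bits=0x0 at bit 6: 0x0028
cnt (3b) val=-4 bits=0x4 at bit 7: 0x0228
opcode (4b) val=7 bits=0x7 at bit 10: 0x1e28
prio (2b) val=2 bits=0x2 at bit 14: 0x9e28
word = 0x9e28 → little-endian bytes:
  [0]=0x28  [1]=0x9e

28 9e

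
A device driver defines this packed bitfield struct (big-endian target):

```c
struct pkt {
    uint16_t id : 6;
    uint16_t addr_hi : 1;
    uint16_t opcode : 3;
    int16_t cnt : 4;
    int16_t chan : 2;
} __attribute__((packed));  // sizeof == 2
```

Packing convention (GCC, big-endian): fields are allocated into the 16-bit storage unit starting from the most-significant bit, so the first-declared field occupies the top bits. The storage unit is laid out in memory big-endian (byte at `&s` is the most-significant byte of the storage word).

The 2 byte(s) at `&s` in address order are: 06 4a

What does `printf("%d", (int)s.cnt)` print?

2

[0]=0x06 [1]=0x4a (big-endian) → word 0x064a
id:6 @ bit 10 → (0x064a>>10)&0x3f = 0x1
addr_hi:1 @ bit 9 → (0x064a>>9)&0x1 = 0x1
opcode:3 @ bit 6 → (0x064a>>6)&0x7 = 0x1
cnt:4 @ bit 2 → (0x064a>>2)&0xf = 0x2  ←
chan:2 @ bit 0 → (0x064a>>0)&0x3 = 0x2
cnt signed 4b, MSB=0: value = 2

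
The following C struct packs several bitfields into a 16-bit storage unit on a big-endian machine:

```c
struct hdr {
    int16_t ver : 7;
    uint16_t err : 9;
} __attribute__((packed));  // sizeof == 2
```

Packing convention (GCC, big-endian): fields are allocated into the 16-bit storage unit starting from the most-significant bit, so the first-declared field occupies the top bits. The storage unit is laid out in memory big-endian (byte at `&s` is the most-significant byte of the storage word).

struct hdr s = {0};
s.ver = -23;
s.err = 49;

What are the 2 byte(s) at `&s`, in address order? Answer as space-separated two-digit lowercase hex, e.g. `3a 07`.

ver:7 = -23 → 0x69 << 9 → word 0xd200
err:9 = 49 → 0x31 << 0 → word 0xd231
word = 0xd231 → big-endian bytes:
  [0]=0xd2  [1]=0x31

d2 31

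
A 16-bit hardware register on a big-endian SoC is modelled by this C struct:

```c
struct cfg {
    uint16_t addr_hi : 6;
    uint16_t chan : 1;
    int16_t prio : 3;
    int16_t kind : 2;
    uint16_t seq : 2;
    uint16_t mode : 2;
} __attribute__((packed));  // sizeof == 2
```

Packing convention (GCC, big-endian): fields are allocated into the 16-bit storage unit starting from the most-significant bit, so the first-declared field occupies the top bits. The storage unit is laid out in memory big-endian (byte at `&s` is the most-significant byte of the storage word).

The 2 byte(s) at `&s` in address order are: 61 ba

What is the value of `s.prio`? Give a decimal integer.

[0]=0x61 [1]=0xba (big-endian) → word 0x61ba
addr_hi [10+:6] = (word>>10) & 0x3f = 24
chan [9+:1] = (word>>9) & 0x1 = 0
prio [6+:3] = (word>>6) & 0x7 = 6  ←
kind [4+:2] = (word>>4) & 0x3 = 3
seq [2+:2] = (word>>2) & 0x3 = 2
mode [0+:2] = (word>>0) & 0x3 = 2
prio signed 3b, MSB=1: 6 - 8 = -2

-2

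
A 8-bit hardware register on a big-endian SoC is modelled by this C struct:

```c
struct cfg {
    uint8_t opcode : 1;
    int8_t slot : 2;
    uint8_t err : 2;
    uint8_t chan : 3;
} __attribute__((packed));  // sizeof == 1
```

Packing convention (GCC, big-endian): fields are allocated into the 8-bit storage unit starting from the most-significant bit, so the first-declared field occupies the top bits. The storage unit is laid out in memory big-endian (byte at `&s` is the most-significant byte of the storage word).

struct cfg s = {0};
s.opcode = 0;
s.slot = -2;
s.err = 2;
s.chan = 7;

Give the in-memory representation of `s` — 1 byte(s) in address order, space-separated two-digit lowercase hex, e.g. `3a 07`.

[7+:1] opcode=0 & 0x1 = 0x0; word=0x00
[5+:2] slot=-2 & 0x3 = 0x2; word=0x40
[3+:2] err=2 & 0x3 = 0x2; word=0x50
[0+:3] chan=7 & 0x7 = 0x7; word=0x57
word = 0x57 → big-endian bytes:
  [0]=0x57

57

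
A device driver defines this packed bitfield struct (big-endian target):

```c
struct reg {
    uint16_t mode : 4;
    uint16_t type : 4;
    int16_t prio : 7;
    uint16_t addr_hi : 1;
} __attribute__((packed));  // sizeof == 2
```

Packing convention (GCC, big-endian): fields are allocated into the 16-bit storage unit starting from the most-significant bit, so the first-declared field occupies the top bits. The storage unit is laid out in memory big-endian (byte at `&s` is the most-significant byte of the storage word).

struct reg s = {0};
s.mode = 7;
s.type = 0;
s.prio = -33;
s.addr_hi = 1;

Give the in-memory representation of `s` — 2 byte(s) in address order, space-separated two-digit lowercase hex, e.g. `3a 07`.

mode (4b) val=7 bits=0x7 at bit 12: 0x7000
type (4b) val=0 bits=0x0 at bit 8: 0x7000
prio (7b) val=-33 bits=0x5f at bit 1: 0x70be
addr_hi (1b) val=1 bits=0x1 at bit 0: 0x70bf
word = 0x70bf → big-endian bytes:
  [0]=0x70  [1]=0xbf

70 bf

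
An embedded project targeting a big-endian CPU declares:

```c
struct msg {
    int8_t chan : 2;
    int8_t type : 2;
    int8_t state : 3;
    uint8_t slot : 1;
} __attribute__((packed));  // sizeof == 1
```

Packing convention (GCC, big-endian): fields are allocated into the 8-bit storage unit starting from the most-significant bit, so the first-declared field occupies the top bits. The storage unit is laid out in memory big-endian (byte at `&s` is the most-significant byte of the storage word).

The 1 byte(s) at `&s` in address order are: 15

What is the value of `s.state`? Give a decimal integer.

2

[0]=0x15 (big-endian) → word 0x15
chan [6+:2] = (word>>6) & 0x3 = 0
type [4+:2] = (word>>4) & 0x3 = 1
state [1+:3] = (word>>1) & 0x7 = 2  ←
slot [0+:1] = (word>>0) & 0x1 = 1
state signed 3b, MSB=0: value = 2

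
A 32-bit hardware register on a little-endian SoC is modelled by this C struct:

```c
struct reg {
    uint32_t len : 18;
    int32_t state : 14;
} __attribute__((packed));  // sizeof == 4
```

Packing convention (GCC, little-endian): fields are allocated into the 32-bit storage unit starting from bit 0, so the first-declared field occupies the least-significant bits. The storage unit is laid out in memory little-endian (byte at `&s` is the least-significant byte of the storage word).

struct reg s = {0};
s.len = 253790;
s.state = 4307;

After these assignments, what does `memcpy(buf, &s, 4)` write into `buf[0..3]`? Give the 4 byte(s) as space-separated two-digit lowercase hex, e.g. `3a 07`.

[0+:18] len=253790 & 0x3ffff = 0x3df5e; word=0x0003df5e
[18+:14] state=4307 & 0x3fff = 0x10d3; word=0x434fdf5e
word = 0x434fdf5e → little-endian bytes:
  [0]=0x5e  [1]=0xdf  [2]=0x4f  [3]=0x43

5e df 4f 43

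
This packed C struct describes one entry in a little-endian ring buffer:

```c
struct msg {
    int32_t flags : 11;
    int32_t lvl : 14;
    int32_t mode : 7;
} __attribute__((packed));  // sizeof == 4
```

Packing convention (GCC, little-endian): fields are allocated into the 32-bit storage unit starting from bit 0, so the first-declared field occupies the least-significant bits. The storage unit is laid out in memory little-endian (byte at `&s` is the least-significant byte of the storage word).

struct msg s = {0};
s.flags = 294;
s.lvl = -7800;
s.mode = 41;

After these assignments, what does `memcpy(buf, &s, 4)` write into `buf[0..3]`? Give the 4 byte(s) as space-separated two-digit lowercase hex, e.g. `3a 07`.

26 41 0c 53

[0+:11] flags=294 & 0x7ff = 0x126; word=0x00000126
[11+:14] lvl=-7800 & 0x3fff = 0x2188; word=0x010c4126
[25+:7] mode=41 & 0x7f = 0x29; word=0x530c4126
word = 0x530c4126 → little-endian bytes:
  [0]=0x26  [1]=0x41  [2]=0x0c  [3]=0x53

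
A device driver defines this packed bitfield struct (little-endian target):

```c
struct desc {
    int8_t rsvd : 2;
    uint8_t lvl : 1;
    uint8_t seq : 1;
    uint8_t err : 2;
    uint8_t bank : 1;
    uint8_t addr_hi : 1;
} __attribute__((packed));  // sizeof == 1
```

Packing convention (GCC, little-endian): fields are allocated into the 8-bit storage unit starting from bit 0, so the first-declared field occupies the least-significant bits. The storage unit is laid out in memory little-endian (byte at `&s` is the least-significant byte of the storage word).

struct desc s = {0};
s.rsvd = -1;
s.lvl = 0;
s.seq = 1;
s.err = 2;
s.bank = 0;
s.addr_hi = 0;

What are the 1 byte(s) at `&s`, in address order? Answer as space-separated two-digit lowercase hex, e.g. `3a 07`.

rsvd (2b) val=-1 bits=0x3 at bit 0: 0x03
lvl (1b) val=0 bits=0x0 at bit 2: 0x03
seq (1b) val=1 bits=0x1 at bit 3: 0x0b
err (2b) val=2 bits=0x2 at bit 4: 0x2b
bank (1b) val=0 bits=0x0 at bit 6: 0x2b
addr_hi (1b) val=0 bits=0x0 at bit 7: 0x2b
word = 0x2b → little-endian bytes:
  [0]=0x2b

2b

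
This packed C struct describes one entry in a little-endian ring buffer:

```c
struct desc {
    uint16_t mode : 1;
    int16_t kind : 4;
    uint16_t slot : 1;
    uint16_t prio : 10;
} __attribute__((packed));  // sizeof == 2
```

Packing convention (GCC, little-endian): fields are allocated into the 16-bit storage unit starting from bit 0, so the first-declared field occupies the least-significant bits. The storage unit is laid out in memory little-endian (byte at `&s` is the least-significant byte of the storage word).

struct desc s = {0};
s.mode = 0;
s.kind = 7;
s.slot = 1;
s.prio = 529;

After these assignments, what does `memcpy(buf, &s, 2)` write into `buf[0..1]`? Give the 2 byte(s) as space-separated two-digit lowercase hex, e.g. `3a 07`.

6e 84

[0+:1] mode=0 & 0x1 = 0x0; word=0x0000
[1+:4] kind=7 & 0xf = 0x7; word=0x000e
[5+:1] slot=1 & 0x1 = 0x1; word=0x002e
[6+:10] prio=529 & 0x3ff = 0x211; word=0x846e
word = 0x846e → little-endian bytes:
  [0]=0x6e  [1]=0x84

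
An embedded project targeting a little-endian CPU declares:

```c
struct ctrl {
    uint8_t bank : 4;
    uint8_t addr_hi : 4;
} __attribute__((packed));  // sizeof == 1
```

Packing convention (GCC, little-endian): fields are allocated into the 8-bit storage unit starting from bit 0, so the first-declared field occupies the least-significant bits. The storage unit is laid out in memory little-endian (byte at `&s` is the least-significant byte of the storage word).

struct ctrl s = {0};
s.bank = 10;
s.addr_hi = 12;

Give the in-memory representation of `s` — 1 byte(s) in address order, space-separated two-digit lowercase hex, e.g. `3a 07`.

ca

bank (4b) val=10 bits=0xa at bit 0: 0x0a
addr_hi (4b) val=12 bits=0xc at bit 4: 0xca
word = 0xca → little-endian bytes:
  [0]=0xca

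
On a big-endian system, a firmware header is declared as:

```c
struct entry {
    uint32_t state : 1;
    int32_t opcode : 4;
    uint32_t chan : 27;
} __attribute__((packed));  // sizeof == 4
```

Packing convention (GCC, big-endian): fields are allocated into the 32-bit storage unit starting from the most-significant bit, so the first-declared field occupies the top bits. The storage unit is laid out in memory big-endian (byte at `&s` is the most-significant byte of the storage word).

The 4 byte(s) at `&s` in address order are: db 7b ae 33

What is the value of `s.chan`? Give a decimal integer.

[0]=0xdb [1]=0x7b [2]=0xae [3]=0x33 (big-endian) → word 0xdb7bae33
state [31+:1] = (word>>31) & 0x1 = 1
opcode [27+:4] = (word>>27) & 0xf = 11
chan [0+:27] = (word>>0) & 0x7ffffff = 58437171  ←

58437171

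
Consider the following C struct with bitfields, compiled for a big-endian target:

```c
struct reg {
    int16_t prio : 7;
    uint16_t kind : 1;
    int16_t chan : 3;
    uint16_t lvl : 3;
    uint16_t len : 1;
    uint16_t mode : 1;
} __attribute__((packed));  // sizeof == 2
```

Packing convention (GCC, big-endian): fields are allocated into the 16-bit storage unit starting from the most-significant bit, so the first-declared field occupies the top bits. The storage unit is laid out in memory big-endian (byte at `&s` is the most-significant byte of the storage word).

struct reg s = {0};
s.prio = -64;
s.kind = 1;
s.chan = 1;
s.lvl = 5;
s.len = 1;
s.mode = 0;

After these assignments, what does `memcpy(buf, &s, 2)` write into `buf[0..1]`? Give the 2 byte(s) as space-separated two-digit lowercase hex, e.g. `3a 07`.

81 36

prio (7b) val=-64 bits=0x40 at bit 9: 0x8000
kind (1b) val=1 bits=0x1 at bit 8: 0x8100
chan (3b) val=1 bits=0x1 at bit 5: 0x8120
lvl (3b) val=5 bits=0x5 at bit 2: 0x8134
len (1b) val=1 bits=0x1 at bit 1: 0x8136
mode (1b) val=0 bits=0x0 at bit 0: 0x8136
word = 0x8136 → big-endian bytes:
  [0]=0x81  [1]=0x36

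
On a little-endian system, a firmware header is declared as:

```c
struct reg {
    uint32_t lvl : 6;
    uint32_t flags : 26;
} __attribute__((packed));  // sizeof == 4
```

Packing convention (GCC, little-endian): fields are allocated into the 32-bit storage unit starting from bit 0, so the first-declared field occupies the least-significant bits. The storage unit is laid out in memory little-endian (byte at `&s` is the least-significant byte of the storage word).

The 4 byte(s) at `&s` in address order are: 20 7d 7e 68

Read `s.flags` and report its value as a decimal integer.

[0]=0x20 [1]=0x7d [2]=0x7e [3]=0x68 (little-endian) → word 0x687e7d20
lvl:6 @ bit 0 → (0x687e7d20>>0)&0x3f = 0x20
flags:26 @ bit 6 → (0x687e7d20>>6)&0x3ffffff = 0x1a1f9f4  ←

27392500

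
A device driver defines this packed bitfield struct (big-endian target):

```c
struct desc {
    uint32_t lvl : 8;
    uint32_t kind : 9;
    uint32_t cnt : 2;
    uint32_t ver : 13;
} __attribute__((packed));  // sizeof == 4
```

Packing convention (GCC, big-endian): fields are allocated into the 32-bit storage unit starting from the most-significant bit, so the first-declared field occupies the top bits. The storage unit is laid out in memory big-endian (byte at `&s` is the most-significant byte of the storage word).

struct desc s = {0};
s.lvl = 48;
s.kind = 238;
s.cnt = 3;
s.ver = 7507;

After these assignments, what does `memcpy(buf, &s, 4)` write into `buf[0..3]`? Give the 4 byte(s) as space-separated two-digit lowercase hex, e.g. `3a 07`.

lvl:8 = 48 → 0x30 << 24 → word 0x30000000
kind:9 = 238 → 0xee << 15 → word 0x30770000
cnt:2 = 3 → 0x3 << 13 → word 0x30776000
ver:13 = 7507 → 0x1d53 << 0 → word 0x30777d53
word = 0x30777d53 → big-endian bytes:
  [0]=0x30  [1]=0x77  [2]=0x7d  [3]=0x53

30 77 7d 53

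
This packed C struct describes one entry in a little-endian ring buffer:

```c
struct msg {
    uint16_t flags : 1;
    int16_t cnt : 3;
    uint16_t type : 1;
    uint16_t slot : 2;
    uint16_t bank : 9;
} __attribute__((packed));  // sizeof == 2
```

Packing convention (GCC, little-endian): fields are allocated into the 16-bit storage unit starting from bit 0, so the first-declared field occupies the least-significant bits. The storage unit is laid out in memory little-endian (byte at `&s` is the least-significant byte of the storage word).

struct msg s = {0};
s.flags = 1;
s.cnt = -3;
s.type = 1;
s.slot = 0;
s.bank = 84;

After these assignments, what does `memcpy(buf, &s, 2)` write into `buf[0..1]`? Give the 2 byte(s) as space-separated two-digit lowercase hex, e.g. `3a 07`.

[0+:1] flags=1 & 0x1 = 0x1; word=0x0001
[1+:3] cnt=-3 & 0x7 = 0x5; word=0x000b
[4+:1] type=1 & 0x1 = 0x1; word=0x001b
[5+:2] slot=0 & 0x3 = 0x0; word=0x001b
[7+:9] bank=84 & 0x1ff = 0x54; word=0x2a1b
word = 0x2a1b → little-endian bytes:
  [0]=0x1b  [1]=0x2a

1b 2a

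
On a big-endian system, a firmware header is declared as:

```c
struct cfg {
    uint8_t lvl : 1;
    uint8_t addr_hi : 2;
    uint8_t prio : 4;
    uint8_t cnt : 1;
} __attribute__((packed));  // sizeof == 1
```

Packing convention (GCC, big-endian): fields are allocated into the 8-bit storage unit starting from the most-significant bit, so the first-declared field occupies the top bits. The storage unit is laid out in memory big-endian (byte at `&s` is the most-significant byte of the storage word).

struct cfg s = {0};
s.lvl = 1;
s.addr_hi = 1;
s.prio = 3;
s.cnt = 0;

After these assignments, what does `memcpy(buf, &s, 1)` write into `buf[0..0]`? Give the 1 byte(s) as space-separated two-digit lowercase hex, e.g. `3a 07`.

a6

lvl:1 = 1 → 0x1 << 7 → word 0x80
addr_hi:2 = 1 → 0x1 << 5 → word 0xa0
prio:4 = 3 → 0x3 << 1 → word 0xa6
cnt:1 = 0 → 0x0 << 0 → word 0xa6
word = 0xa6 → big-endian bytes:
  [0]=0xa6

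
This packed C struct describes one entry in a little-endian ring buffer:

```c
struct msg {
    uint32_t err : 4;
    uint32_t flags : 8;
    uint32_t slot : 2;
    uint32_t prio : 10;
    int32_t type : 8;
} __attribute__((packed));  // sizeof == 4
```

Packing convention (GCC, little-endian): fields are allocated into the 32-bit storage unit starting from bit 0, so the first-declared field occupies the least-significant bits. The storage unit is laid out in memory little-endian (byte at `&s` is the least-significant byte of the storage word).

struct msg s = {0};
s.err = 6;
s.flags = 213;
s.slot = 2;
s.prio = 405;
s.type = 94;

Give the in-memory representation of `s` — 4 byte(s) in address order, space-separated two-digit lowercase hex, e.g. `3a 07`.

56 6d 65 5e

[0+:4] err=6 & 0xf = 0x6; word=0x00000006
[4+:8] flags=213 & 0xff = 0xd5; word=0x00000d56
[12+:2] slot=2 & 0x3 = 0x2; word=0x00002d56
[14+:10] prio=405 & 0x3ff = 0x195; word=0x00656d56
[24+:8] type=94 & 0xff = 0x5e; word=0x5e656d56
word = 0x5e656d56 → little-endian bytes:
  [0]=0x56  [1]=0x6d  [2]=0x65  [3]=0x5e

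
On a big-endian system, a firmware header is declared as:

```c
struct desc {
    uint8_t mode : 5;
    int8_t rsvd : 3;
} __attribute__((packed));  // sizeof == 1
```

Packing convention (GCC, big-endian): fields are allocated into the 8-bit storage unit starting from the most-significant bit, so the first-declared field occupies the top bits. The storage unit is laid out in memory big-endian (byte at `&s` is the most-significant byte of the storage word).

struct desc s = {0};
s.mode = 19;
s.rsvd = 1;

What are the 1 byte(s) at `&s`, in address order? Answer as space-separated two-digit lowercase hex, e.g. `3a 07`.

99

mode (5b) val=19 bits=0x13 at bit 3: 0x98
rsvd (3b) val=1 bits=0x1 at bit 0: 0x99
word = 0x99 → big-endian bytes:
  [0]=0x99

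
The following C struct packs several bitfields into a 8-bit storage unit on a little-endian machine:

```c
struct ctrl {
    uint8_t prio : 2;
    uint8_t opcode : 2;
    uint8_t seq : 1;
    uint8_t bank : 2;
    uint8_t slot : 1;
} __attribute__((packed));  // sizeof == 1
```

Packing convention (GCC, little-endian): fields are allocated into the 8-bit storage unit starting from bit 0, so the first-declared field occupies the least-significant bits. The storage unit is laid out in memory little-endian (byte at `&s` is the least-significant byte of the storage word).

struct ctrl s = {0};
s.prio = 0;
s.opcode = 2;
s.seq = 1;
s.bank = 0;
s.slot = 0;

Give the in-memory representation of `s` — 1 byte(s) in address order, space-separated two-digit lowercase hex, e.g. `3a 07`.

prio:2 = 0 → 0x0 << 0 → word 0x00
opcode:2 = 2 → 0x2 << 2 → word 0x08
seq:1 = 1 → 0x1 << 4 → word 0x18
bank:2 = 0 → 0x0 << 5 → word 0x18
slot:1 = 0 → 0x0 << 7 → word 0x18
word = 0x18 → little-endian bytes:
  [0]=0x18

18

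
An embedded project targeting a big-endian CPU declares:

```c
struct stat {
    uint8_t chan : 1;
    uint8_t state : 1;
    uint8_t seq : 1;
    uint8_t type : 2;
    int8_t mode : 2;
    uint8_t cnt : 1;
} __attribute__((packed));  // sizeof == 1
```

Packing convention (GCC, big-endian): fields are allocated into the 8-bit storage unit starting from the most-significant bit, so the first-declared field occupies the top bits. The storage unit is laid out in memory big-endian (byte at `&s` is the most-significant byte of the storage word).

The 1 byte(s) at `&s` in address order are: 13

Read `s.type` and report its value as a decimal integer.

[0]=0x13 (big-endian) → word 0x13
chan [7+:1] = (word>>7) & 0x1 = 0
state [6+:1] = (word>>6) & 0x1 = 0
seq [5+:1] = (word>>5) & 0x1 = 0
type [3+:2] = (word>>3) & 0x3 = 2  ←
mode [1+:2] = (word>>1) & 0x3 = 1
cnt [0+:1] = (word>>0) & 0x1 = 1

2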